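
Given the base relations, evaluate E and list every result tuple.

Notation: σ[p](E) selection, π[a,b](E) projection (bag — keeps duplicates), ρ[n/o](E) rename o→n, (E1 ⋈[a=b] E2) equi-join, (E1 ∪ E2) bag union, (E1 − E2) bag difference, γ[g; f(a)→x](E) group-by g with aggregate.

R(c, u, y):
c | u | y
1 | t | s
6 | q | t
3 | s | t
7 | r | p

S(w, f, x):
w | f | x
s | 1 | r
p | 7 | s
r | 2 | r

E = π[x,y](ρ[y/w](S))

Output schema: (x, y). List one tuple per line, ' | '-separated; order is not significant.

Subexpression sizes:
  S → 3
  ρ[y/w](S) → 3
  π[x,y](ρ[y/w](S)) → 3

== RESULT ==
x | y
r | r
r | s
s | p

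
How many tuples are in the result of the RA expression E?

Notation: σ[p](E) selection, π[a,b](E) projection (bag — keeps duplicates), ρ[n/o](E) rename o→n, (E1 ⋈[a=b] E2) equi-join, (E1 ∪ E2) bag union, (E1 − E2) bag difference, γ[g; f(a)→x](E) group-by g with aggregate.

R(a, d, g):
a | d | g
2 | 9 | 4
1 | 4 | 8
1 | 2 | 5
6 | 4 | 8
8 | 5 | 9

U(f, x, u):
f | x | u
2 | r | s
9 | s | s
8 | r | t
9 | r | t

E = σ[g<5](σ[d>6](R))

Row counts bottom-up:
  R → 5
  σ[d>6](R) → 1
  σ[g<5](σ[d>6](R)) → 1

|E| = 1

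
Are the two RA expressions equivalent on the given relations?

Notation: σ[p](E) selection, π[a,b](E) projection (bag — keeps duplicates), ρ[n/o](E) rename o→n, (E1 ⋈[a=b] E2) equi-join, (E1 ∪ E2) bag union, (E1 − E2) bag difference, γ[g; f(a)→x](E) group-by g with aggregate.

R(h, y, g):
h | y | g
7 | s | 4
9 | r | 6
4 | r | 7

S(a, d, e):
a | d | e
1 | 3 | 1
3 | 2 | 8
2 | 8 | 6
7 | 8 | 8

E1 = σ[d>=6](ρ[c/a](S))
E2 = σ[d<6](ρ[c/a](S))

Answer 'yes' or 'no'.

E1 per-node cardinality:
  S → 4
  ρ[c/a](S) → 4
  σ[d>=6](ρ[c/a](S)) → 2
E2 per-node cardinality:
  S → 4
  ρ[c/a](S) → 4
  σ[d<6](ρ[c/a](S)) → 2

E1 result:
c | d | e
2 | 8 | 6
7 | 8 | 8
E2 result:
c | d | e
1 | 3 | 1
3 | 2 | 8
Witness: (1, 3, 1) appears 0× in E1 but 1× in E2.

no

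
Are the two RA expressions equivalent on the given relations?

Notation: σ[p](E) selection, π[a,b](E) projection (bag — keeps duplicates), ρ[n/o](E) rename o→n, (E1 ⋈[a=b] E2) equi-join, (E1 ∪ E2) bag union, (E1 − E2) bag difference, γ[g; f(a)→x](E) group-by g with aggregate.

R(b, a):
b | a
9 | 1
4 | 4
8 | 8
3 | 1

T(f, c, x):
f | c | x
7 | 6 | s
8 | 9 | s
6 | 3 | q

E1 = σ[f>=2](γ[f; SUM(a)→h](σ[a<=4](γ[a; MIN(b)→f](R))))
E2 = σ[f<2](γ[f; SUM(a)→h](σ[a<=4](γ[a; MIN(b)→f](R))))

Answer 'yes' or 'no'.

E1 subexpression sizes:
  R → 4
  γ[a; MIN(b)→f](R) → 3
  σ[a<=4](γ[a; MIN(b)→f](R)) → 2
  γ[f; SUM(a)→h](σ[a<=4](γ[a; MIN(b)→f](R))) → 2
  σ[f>=2](γ[f; SUM(a)→h](σ[a<=4](γ[a; MIN(b)→f](R)))) → 2
E2 subexpression sizes:
  R → 4
  γ[a; MIN(b)→f](R) → 3
  σ[a<=4](γ[a; MIN(b)→f](R)) → 2
  γ[f; SUM(a)→h](σ[a<=4](γ[a; MIN(b)→f](R))) → 2
  σ[f<2](γ[f; SUM(a)→h](σ[a<=4](γ[a; MIN(b)→f](R)))) → 0

E1 result:
f | h
3 | 1
4 | 4
E2 result:
f | h
(0 rows)
Witness: (3, 1) appears 1× in E1 but 0× in E2.

no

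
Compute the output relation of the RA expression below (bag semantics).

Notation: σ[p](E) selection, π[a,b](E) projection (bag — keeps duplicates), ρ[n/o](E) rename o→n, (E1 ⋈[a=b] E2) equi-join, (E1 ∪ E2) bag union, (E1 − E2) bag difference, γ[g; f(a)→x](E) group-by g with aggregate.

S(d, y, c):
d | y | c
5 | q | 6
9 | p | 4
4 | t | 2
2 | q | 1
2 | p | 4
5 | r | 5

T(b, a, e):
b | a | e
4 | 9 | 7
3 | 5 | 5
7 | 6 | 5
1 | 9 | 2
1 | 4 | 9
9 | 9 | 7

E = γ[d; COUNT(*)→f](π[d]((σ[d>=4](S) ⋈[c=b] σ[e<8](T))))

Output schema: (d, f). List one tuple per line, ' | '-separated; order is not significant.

Stepwise |·|:
  S → 6
  σ[d>=4](S) → 4
  T → 6
  σ[e<8](T) → 5
  (σ[d>=4](S) ⋈[c=b] σ[e<8](T)) → 1
  π[d]((σ[d>=4](S) ⋈[c=b] σ[e<8](T))) → 1
  γ[d; COUNT(*)→f](π[d]((σ[d>=4](S) ⋈[c=b] σ[e<8](T)))) → 1

== RESULT ==
d | f
9 | 1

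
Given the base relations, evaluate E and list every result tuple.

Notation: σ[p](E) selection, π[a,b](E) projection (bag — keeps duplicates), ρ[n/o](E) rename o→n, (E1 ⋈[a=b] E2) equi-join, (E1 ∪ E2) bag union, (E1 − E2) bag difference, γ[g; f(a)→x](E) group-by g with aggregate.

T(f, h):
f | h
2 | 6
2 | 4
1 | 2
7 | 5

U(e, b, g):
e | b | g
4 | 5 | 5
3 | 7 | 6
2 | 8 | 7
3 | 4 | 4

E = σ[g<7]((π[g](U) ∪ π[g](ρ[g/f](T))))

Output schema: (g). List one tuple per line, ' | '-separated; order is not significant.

Row counts bottom-up:
  U → 4
  π[g](U) → 4
  T → 4
  ρ[g/f](T) → 4
  π[g](ρ[g/f](T)) → 4
  (π[g](U) ∪ π[g](ρ[g/f](T))) → 8
  σ[g<7]((π[g](U) ∪ π[g](ρ[g/f](T)))) → 6

== RESULT ==
g
1
2
2
4
5
6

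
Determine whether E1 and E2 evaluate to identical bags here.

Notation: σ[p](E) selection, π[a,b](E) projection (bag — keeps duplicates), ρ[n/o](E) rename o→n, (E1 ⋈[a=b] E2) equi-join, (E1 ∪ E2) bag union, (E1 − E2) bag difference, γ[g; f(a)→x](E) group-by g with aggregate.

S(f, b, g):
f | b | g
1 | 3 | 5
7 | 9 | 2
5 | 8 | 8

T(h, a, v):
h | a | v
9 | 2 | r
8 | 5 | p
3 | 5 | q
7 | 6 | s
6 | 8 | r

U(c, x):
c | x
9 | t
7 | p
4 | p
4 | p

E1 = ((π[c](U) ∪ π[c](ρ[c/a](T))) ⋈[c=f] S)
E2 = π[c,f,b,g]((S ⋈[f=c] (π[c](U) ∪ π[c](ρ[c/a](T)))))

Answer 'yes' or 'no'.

E1 per-node cardinality:
  U → 4
  π[c](U) → 4
  T → 5
  ρ[c/a](T) → 5
  π[c](ρ[c/a](T)) → 5
  (π[c](U) ∪ π[c](ρ[c/a](T))) → 9
  S → 3
  ((π[c](U) ∪ π[c](ρ[c/a](T))) ⋈[c=f] S) → 3
E2 per-node cardinality:
  S → 3
  U → 4
  π[c](U) → 4
  T → 5
  ρ[c/a](T) → 5
  π[c](ρ[c/a](T)) → 5
  (π[c](U) ∪ π[c](ρ[c/a](T))) → 9
  (S ⋈[f=c] (π[c](U) ∪ π[c](ρ[c/a](T)))) → 3
  π[c,f,b,g]((S ⋈[f=c] (π[c](U) ∪ π[c](ρ[c/a](T))))) → 3

E1 and E2 produce the same multiset:
c | f | b | g
5 | 5 | 8 | 8
5 | 5 | 8 | 8
7 | 7 | 9 | 2

yes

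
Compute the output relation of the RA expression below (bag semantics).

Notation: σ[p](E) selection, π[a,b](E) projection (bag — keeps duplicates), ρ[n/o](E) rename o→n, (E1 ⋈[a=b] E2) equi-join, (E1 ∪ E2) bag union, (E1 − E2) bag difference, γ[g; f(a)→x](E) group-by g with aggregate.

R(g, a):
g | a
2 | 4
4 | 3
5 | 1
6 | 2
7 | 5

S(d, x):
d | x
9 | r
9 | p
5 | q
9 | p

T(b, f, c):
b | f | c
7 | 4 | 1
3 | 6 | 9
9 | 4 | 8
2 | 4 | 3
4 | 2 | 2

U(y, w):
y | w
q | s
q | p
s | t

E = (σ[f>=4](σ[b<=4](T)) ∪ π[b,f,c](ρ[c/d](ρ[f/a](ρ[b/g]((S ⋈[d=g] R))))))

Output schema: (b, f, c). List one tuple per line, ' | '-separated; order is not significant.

Subexpression sizes:
  T → 5
  σ[b<=4](T) → 3
  σ[f>=4](σ[b<=4](T)) → 2
  S → 4
  R → 5
  (S ⋈[d=g] R) → 1
  ρ[b/g]((S ⋈[d=g] R)) → 1
  ρ[f/a](ρ[b/g]((S ⋈[d=g] R))) → 1
  ρ[c/d](ρ[f/a](ρ[b/g]((S ⋈[d=g] R)))) → 1
  π[b,f,c](ρ[c/d](ρ[f/a](ρ[b/g]((S ⋈[d=g] R))))) → 1
  (σ[f>=4](σ[b<=4](T)) ∪ π[b,f,c](ρ[c/d](ρ[f/a](ρ[b/g]((S ⋈[d=g] R)))))) → 3

== RESULT ==
b | f | c
2 | 4 | 3
3 | 6 | 9
5 | 1 | 5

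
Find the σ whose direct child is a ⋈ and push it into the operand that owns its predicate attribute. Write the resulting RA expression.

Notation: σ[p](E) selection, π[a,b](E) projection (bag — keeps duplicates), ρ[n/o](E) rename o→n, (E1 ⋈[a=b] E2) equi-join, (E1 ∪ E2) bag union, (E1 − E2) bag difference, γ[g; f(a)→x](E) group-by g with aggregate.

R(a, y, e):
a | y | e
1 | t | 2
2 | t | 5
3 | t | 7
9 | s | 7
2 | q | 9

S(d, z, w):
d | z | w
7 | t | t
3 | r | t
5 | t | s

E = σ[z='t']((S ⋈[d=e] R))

σ filters on z, owned by the left side.
E' = (σ[z='t'](S) ⋈[d=e] R)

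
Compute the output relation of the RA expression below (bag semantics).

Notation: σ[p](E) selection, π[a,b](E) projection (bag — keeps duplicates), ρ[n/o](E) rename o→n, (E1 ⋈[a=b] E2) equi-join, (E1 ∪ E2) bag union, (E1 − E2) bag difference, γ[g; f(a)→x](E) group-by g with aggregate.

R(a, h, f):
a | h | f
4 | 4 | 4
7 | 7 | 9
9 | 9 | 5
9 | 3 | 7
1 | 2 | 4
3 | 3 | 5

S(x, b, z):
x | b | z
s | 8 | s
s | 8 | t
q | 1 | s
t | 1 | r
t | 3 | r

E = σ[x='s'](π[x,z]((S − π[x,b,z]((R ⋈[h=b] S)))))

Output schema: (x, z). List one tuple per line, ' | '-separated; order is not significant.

Stepwise |·|:
  S → 5
  R → 6
  S → 5
  (R ⋈[h=b] S) → 2
  π[x,b,z]((R ⋈[h=b] S)) → 2
  (S − π[x,b,z]((R ⋈[h=b] S))) → 4
  π[x,z]((S − π[x,b,z]((R ⋈[h=b] S)))) → 4
  σ[x='s'](π[x,z]((S − π[x,b,z]((R ⋈[h=b] S))))) → 2

== RESULT ==
x | z
s | s
s | t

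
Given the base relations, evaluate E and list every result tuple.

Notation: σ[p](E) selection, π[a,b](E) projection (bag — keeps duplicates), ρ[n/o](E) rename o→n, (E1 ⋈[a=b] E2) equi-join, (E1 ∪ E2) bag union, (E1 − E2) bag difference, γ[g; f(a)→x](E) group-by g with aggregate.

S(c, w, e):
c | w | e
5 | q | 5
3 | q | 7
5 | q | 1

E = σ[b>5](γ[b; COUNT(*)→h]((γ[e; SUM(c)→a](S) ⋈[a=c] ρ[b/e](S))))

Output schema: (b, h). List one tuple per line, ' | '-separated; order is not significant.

Stepwise |·|:
  S → 3
  γ[e; SUM(c)→a](S) → 3
  S → 3
  ρ[b/e](S) → 3
  (γ[e; SUM(c)→a](S) ⋈[a=c] ρ[b/e](S)) → 5
  γ[b; COUNT(*)→h]((γ[e; SUM(c)→a](S) ⋈[a=c] ρ[b/e](S))) → 3
  σ[b>5](γ[b; COUNT(*)→h]((γ[e; SUM(c)→a](S) ⋈[a=c] ρ[b/e](S)))) → 1

== RESULT ==
b | h
7 | 1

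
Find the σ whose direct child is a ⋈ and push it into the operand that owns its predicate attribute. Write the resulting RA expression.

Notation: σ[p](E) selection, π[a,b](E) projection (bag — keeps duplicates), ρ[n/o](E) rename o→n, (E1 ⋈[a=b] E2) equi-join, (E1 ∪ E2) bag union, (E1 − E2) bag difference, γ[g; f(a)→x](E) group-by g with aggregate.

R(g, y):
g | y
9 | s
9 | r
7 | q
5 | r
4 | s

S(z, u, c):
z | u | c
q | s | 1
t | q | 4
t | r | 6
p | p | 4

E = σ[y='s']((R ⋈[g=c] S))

σ filters on y, owned by the left side.
E' = (σ[y='s'](R) ⋈[g=c] S)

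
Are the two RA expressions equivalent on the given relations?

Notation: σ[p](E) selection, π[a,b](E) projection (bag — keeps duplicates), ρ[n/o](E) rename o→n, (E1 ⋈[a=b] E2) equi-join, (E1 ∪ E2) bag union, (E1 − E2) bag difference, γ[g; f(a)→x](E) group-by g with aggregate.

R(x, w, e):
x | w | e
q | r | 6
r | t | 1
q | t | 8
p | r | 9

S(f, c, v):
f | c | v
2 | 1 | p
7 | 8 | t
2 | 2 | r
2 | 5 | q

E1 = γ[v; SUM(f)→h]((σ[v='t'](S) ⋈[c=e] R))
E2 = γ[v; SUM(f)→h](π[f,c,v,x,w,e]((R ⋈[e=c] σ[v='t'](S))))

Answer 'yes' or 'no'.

E1 stepwise |·|:
  S → 4
  σ[v='t'](S) → 1
  R → 4
  (σ[v='t'](S) ⋈[c=e] R) → 1
  γ[v; SUM(f)→h]((σ[v='t'](S) ⋈[c=e] R)) → 1
E2 stepwise |·|:
  R → 4
  S → 4
  σ[v='t'](S) → 1
  (R ⋈[e=c] σ[v='t'](S)) → 1
  π[f,c,v,x,w,e]((R ⋈[e=c] σ[v='t'](S))) → 1
  γ[v; SUM(f)→h](π[f,c,v,x,w,e]((R ⋈[e=c] σ[v='t'](S)))) → 1

E1 and E2 produce the same multiset:
v | h
t | 7

yes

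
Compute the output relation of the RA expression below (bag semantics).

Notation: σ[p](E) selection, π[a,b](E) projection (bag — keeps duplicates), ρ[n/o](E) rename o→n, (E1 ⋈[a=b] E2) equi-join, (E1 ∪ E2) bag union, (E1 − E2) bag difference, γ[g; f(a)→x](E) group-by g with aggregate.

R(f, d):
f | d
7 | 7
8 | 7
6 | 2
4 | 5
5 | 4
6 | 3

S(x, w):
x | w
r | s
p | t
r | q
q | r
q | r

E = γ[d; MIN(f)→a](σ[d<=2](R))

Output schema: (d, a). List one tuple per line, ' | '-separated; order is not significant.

Per-node cardinality:
  R → 6
  σ[d<=2](R) → 1
  γ[d; MIN(f)→a](σ[d<=2](R)) → 1

== RESULT ==
d | a
2 | 6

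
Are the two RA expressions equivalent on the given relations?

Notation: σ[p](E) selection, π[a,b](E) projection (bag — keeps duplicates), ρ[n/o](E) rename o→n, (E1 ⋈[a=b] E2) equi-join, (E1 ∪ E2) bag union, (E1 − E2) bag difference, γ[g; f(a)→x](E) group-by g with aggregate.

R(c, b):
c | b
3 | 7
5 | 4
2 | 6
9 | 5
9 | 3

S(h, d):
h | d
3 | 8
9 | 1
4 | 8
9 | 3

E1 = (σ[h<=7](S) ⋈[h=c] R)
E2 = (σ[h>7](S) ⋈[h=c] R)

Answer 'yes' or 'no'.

E1 row counts bottom-up:
  S → 4
  σ[h<=7](S) → 2
  R → 5
  (σ[h<=7](S) ⋈[h=c] R) → 1
E2 row counts bottom-up:
  S → 4
  σ[h>7](S) → 2
  R → 5
  (σ[h>7](S) ⋈[h=c] R) → 4

E1 result:
h | d | c | b
3 | 8 | 3 | 7
E2 result:
h | d | c | b
9 | 1 | 9 | 3
9 | 1 | 9 | 5
9 | 3 | 9 | 3
9 | 3 | 9 | 5
Witness: (9, 3, 9, 5) appears 0× in E1 but 1× in E2.

no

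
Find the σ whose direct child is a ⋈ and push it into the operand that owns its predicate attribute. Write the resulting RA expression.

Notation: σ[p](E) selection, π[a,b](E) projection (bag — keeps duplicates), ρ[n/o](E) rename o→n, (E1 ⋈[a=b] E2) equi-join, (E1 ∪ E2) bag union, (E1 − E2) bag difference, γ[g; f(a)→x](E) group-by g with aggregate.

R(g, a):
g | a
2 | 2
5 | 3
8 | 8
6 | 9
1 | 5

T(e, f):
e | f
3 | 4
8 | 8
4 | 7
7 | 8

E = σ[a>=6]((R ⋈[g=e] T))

σ filters on a, owned by the left side.
E' = (σ[a>=6](R) ⋈[g=e] T)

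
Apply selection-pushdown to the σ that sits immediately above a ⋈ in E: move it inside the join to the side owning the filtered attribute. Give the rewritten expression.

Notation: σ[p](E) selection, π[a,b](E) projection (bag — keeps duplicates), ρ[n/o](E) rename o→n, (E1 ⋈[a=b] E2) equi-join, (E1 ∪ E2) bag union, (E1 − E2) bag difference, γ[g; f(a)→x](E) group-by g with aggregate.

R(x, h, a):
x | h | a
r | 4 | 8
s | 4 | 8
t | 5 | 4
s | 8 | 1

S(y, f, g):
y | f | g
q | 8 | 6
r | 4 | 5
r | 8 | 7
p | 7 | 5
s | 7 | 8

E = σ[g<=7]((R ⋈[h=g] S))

σ filters on g, owned by the right side.
E' = (R ⋈[h=g] σ[g<=7](S))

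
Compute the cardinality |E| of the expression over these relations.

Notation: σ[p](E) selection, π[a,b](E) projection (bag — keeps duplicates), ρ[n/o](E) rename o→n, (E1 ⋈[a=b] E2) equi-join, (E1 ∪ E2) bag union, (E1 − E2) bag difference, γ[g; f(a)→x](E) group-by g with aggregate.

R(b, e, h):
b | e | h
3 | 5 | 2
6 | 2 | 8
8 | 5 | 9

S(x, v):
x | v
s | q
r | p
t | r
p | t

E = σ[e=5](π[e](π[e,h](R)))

Per-node cardinality:
  R → 3
  π[e,h](R) → 3
  π[e](π[e,h](R)) → 3
  σ[e=5](π[e](π[e,h](R))) → 2

|E| = 2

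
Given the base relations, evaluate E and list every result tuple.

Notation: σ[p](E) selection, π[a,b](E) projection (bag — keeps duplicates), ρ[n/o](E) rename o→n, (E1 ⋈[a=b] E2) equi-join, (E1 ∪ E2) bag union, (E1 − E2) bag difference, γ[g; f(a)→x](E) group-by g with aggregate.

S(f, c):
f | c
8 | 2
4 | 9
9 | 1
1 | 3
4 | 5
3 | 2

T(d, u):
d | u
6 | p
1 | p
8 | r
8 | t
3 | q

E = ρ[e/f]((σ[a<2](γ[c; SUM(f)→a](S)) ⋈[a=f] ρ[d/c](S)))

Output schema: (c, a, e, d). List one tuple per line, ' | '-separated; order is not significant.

Stepwise |·|:
  S → 6
  γ[c; SUM(f)→a](S) → 5
  σ[a<2](γ[c; SUM(f)→a](S)) → 1
  S → 6
  ρ[d/c](S) → 6
  (σ[a<2](γ[c; SUM(f)→a](S)) ⋈[a=f] ρ[d/c](S)) → 1
  ρ[e/f]((σ[a<2](γ[c; SUM(f)→a](S)) ⋈[a=f] ρ[d/c](S))) → 1

== RESULT ==
c | a | e | d
3 | 1 | 1 | 3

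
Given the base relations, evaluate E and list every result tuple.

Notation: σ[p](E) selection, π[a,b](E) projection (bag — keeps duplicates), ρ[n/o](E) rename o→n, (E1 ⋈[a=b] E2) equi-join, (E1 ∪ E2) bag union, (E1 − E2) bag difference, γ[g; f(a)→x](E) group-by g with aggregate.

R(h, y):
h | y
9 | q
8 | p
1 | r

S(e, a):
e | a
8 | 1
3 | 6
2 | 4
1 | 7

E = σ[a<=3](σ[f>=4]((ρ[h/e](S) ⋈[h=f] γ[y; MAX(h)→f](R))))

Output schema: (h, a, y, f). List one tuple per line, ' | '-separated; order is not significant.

Stepwise |·|:
  S → 4
  ρ[h/e](S) → 4
  R → 3
  γ[y; MAX(h)→f](R) → 3
  (ρ[h/e](S) ⋈[h=f] γ[y; MAX(h)→f](R)) → 2
  σ[f>=4]((ρ[h/e](S) ⋈[h=f] γ[y; MAX(h)→f](R))) → 1
  σ[a<=3](σ[f>=4]((ρ[h/e](S) ⋈[h=f] γ[y; MAX(h)→f](R)))) → 1

== RESULT ==
h | a | y | f
8 | 1 | p | 8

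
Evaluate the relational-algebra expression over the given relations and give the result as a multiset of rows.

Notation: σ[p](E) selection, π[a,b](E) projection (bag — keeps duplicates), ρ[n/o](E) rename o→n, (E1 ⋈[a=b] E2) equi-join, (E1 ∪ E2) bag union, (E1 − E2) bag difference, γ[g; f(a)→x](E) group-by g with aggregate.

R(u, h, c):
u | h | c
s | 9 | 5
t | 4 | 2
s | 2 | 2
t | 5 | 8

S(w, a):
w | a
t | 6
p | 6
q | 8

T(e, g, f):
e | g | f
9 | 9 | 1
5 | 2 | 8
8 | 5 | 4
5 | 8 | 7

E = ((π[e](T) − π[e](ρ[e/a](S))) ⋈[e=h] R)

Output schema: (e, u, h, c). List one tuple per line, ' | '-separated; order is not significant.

Subexpression sizes:
  T → 4
  π[e](T) → 4
  S → 3
  ρ[e/a](S) → 3
  π[e](ρ[e/a](S)) → 3
  (π[e](T) − π[e](ρ[e/a](S))) → 3
  R → 4
  ((π[e](T) − π[e](ρ[e/a](S))) ⋈[e=h] R) → 3

== RESULT ==
e | u | h | c
5 | t | 5 | 8
5 | t | 5 | 8
9 | s | 9 | 5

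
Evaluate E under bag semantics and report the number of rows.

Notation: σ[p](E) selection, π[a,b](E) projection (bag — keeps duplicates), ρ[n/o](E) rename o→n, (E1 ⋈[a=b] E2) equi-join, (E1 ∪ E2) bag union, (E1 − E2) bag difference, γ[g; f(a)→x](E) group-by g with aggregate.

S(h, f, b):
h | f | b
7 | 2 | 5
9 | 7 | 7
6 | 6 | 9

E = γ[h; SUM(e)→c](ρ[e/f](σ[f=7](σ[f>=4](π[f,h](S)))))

Subexpression sizes:
  S → 3
  π[f,h](S) → 3
  σ[f>=4](π[f,h](S)) → 2
  σ[f=7](σ[f>=4](π[f,h](S))) → 1
  ρ[e/f](σ[f=7](σ[f>=4](π[f,h](S)))) → 1
  γ[h; SUM(e)→c](ρ[e/f](σ[f=7](σ[f>=4](π[f,h](S))))) → 1

|E| = 1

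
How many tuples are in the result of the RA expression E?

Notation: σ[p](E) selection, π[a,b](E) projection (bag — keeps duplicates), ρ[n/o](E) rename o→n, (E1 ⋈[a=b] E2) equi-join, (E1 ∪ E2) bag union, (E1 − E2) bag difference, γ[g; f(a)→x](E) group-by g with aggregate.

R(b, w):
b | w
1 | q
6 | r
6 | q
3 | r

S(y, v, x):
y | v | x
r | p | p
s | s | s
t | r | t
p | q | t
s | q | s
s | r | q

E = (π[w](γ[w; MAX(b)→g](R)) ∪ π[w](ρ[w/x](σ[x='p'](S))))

Stepwise |·|:
  R → 4
  γ[w; MAX(b)→g](R) → 2
  π[w](γ[w; MAX(b)→g](R)) → 2
  S → 6
  σ[x='p'](S) → 1
  ρ[w/x](σ[x='p'](S)) → 1
  π[w](ρ[w/x](σ[x='p'](S))) → 1
  (π[w](γ[w; MAX(b)→g](R)) ∪ π[w](ρ[w/x](σ[x='p'](S)))) → 3

|E| = 3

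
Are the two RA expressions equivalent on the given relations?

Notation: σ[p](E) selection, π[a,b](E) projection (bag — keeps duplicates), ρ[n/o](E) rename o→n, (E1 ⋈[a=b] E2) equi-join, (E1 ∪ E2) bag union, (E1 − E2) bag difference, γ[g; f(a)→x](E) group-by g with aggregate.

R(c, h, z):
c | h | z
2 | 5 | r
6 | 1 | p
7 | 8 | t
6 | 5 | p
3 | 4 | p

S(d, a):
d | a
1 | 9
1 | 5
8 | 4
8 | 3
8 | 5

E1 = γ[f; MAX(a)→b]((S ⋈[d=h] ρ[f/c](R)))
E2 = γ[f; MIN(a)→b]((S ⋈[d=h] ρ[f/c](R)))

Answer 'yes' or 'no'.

E1 stepwise |·|:
  S → 5
  R → 5
  ρ[f/c](R) → 5
  (S ⋈[d=h] ρ[f/c](R)) → 5
  γ[f; MAX(a)→b]((S ⋈[d=h] ρ[f/c](R))) → 2
E2 stepwise |·|:
  S → 5
  R → 5
  ρ[f/c](R) → 5
  (S ⋈[d=h] ρ[f/c](R)) → 5
  γ[f; MIN(a)→b]((S ⋈[d=h] ρ[f/c](R))) → 2

E1 result:
f | b
6 | 9
7 | 5
E2 result:
f | b
6 | 5
7 | 3
Witness: (7, 5) appears 1× in E1 but 0× in E2.

no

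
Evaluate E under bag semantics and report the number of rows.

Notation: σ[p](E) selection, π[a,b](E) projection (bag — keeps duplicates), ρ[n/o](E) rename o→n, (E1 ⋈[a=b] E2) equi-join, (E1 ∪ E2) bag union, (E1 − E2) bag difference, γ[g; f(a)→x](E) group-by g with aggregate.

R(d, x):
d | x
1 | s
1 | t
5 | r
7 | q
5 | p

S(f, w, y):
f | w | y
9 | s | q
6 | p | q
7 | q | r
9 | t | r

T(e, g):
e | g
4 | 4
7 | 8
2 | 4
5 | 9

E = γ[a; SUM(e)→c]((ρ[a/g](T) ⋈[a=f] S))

Row counts bottom-up:
  T → 4
  ρ[a/g](T) → 4
  S → 4
  (ρ[a/g](T) ⋈[a=f] S) → 2
  γ[a; SUM(e)→c]((ρ[a/g](T) ⋈[a=f] S)) → 1

|E| = 1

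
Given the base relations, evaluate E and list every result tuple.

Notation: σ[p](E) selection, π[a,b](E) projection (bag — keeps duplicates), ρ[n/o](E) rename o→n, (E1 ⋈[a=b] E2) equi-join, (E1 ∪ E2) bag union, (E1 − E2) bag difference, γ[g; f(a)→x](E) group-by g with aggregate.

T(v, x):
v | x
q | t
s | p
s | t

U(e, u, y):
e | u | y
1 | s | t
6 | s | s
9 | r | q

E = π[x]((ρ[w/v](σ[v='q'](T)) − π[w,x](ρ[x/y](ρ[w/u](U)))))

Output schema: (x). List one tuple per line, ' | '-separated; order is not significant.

Row counts bottom-up:
  T → 3
  σ[v='q'](T) → 1
  ρ[w/v](σ[v='q'](T)) → 1
  U → 3
  ρ[w/u](U) → 3
  ρ[x/y](ρ[w/u](U)) → 3
  π[w,x](ρ[x/y](ρ[w/u](U))) → 3
  (ρ[w/v](σ[v='q'](T)) − π[w,x](ρ[x/y](ρ[w/u](U)))) → 1
  π[x]((ρ[w/v](σ[v='q'](T)) − π[w,x](ρ[x/y](ρ[w/u](U))))) → 1

== RESULT ==
x
t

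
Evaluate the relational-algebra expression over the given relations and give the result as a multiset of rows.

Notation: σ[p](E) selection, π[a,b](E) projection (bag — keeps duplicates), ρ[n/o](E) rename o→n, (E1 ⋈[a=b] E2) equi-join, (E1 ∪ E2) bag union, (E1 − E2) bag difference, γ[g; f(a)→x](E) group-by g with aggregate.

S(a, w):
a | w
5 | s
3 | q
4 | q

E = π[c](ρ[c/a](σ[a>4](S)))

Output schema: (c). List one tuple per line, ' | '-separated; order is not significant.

Stepwise |·|:
  S → 3
  σ[a>4](S) → 1
  ρ[c/a](σ[a>4](S)) → 1
  π[c](ρ[c/a](σ[a>4](S))) → 1

== RESULT ==
c
5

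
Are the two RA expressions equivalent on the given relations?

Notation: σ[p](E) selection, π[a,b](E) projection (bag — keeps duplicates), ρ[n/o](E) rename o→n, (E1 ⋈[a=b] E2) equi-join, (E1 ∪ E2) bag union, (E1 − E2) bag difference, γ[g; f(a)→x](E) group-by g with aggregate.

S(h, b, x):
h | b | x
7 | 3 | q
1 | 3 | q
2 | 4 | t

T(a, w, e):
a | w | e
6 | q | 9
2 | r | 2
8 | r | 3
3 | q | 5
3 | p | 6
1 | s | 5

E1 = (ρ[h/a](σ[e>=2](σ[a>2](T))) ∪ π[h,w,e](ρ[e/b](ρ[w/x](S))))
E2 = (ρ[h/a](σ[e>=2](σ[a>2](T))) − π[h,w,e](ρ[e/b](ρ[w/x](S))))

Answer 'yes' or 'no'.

E1 per-node cardinality:
  T → 6
  σ[a>2](T) → 4
  σ[e>=2](σ[a>2](T)) → 4
  ρ[h/a](σ[e>=2](σ[a>2](T))) → 4
  S → 3
  ρ[w/x](S) → 3
  ρ[e/b](ρ[w/x](S)) → 3
  π[h,w,e](ρ[e/b](ρ[w/x](S))) → 3
  (ρ[h/a](σ[e>=2](σ[a>2](T))) ∪ π[h,w,e](ρ[e/b](ρ[w/x](S)))) → 7
E2 per-node cardinality:
  T → 6
  σ[a>2](T) → 4
  σ[e>=2](σ[a>2](T)) → 4
  ρ[h/a](σ[e>=2](σ[a>2](T))) → 4
  S → 3
  ρ[w/x](S) → 3
  ρ[e/b](ρ[w/x](S)) → 3
  π[h,w,e](ρ[e/b](ρ[w/x](S))) → 3
  (ρ[h/a](σ[e>=2](σ[a>2](T))) − π[h,w,e](ρ[e/b](ρ[w/x](S)))) → 4

E1 result:
h | w | e
1 | q | 3
2 | t | 4
3 | p | 6
3 | q | 5
6 | q | 9
7 | q | 3
8 | r | 3
E2 result:
h | w | e
3 | p | 6
3 | q | 5
6 | q | 9
8 | r | 3
Witness: (2, 't', 4) appears 1× in E1 but 0× in E2.

no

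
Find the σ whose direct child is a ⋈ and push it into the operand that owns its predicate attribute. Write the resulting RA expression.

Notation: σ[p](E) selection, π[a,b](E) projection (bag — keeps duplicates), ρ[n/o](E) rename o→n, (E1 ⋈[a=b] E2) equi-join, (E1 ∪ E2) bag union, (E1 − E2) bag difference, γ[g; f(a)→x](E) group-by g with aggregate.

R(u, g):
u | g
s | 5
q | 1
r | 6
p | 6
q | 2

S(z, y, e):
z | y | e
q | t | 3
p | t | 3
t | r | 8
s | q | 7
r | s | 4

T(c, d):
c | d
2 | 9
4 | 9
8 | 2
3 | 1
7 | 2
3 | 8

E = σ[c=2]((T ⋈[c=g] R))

σ filters on c, owned by the left side.
E' = (σ[c=2](T) ⋈[c=g] R)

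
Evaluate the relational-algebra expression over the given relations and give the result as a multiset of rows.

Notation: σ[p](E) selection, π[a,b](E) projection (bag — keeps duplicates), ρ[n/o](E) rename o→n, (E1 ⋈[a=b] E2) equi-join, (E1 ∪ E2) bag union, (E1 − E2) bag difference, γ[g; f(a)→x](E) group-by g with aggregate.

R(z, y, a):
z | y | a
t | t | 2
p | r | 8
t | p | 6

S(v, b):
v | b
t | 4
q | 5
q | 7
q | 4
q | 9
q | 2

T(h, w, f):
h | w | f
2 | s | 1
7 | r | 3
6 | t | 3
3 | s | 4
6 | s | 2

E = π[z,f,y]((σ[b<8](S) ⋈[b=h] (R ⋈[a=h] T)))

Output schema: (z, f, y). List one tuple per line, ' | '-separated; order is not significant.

Row counts bottom-up:
  S → 6
  σ[b<8](S) → 5
  R → 3
  T → 5
  (R ⋈[a=h] T) → 3
  (σ[b<8](S) ⋈[b=h] (R ⋈[a=h] T)) → 1
  π[z,f,y]((σ[b<8](S) ⋈[b=h] (R ⋈[a=h] T))) → 1

== RESULT ==
z | f | y
t | 1 | t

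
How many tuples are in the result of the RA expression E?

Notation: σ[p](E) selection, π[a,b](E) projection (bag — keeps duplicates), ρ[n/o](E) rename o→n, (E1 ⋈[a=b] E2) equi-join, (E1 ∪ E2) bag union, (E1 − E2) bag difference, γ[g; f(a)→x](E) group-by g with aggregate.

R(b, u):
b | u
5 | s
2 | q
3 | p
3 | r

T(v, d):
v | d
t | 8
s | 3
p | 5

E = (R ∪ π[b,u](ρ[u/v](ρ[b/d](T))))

Row counts bottom-up:
  R → 4
  T → 3
  ρ[b/d](T) → 3
  ρ[u/v](ρ[b/d](T)) → 3
  π[b,u](ρ[u/v](ρ[b/d](T))) → 3
  (R ∪ π[b,u](ρ[u/v](ρ[b/d](T)))) → 7

|E| = 7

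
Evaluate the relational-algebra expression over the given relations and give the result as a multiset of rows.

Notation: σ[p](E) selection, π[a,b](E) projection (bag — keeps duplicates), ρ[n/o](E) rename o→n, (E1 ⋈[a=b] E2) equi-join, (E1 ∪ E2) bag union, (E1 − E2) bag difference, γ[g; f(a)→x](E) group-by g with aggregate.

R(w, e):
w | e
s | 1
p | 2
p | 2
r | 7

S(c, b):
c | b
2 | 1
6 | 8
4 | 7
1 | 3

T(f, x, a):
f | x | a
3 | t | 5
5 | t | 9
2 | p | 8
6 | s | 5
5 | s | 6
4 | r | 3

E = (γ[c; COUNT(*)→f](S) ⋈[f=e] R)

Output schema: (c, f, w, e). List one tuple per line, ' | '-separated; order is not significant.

Stepwise |·|:
  S → 4
  γ[c; COUNT(*)→f](S) → 4
  R → 4
  (γ[c; COUNT(*)→f](S) ⋈[f=e] R) → 4

== RESULT ==
c | f | w | e
1 | 1 | s | 1
2 | 1 | s | 1
4 | 1 | s | 1
6 | 1 | s | 1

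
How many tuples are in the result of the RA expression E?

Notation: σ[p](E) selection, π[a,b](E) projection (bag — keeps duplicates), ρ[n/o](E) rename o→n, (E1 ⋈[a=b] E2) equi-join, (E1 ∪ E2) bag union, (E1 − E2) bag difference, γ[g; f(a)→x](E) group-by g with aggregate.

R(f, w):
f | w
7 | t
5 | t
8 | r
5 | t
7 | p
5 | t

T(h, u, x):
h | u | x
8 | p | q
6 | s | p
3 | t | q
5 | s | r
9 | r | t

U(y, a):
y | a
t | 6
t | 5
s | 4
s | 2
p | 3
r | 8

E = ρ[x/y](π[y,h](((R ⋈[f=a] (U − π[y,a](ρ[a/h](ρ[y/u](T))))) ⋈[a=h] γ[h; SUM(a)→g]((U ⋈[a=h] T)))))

Row counts bottom-up:
  R → 6
  U → 6
  T → 5
  ρ[y/u](T) → 5
  ρ[a/h](ρ[y/u](T)) → 5
  π[y,a](ρ[a/h](ρ[y/u](T))) → 5
  (U − π[y,a](ρ[a/h](ρ[y/u](T)))) → 6
  (R ⋈[f=a] (U − π[y,a](ρ[a/h](ρ[y/u](T))))) → 4
  U → 6
  T → 5
  (U ⋈[a=h] T) → 4
  γ[h; SUM(a)→g]((U ⋈[a=h] T)) → 4
  ((R ⋈[f=a] (U − π[y,a](ρ[a/h](ρ[y/u](T))))) ⋈[a=h] γ[h; SUM(a)→g]((U ⋈[a=h] T))) → 4
  π[y,h](((R ⋈[f=a] (U − π[y,a](ρ[a/h](ρ[y/u](T))))) ⋈[a=h] γ[h; SUM(a)→g]((U ⋈[a=h] T)))) → 4
  ρ[x/y](π[y,h](((R ⋈[f=a] (U − π[y,a](ρ[a/h](ρ[y/u](T))))) ⋈[a=h] γ[h; SUM(a)→g]((U ⋈[a=h] T))))) → 4

|E| = 4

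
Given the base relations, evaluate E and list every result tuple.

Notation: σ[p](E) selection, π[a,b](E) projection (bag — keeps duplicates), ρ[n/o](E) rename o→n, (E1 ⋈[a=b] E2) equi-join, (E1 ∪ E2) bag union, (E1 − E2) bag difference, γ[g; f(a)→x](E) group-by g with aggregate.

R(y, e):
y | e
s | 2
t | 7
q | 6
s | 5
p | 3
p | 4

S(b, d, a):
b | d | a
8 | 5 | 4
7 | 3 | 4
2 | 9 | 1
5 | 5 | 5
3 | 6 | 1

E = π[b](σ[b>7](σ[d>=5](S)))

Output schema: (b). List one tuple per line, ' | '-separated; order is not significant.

Stepwise |·|:
  S → 5
  σ[d>=5](S) → 4
  σ[b>7](σ[d>=5](S)) → 1
  π[b](σ[b>7](σ[d>=5](S))) → 1

== RESULT ==
b
8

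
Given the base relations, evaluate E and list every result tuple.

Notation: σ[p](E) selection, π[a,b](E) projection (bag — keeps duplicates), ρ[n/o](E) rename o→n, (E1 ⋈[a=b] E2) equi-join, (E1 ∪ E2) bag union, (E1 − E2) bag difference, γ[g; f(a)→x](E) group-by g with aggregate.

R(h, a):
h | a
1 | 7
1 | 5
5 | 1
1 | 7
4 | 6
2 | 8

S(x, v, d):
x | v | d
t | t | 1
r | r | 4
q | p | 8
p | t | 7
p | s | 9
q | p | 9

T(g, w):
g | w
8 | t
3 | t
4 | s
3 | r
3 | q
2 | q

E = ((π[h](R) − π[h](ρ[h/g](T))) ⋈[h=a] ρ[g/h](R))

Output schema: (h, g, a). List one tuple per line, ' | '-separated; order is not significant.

Row counts bottom-up:
  R → 6
  π[h](R) → 6
  T → 6
  ρ[h/g](T) → 6
  π[h](ρ[h/g](T)) → 6
  (π[h](R) − π[h](ρ[h/g](T))) → 4
  R → 6
  ρ[g/h](R) → 6
  ((π[h](R) − π[h](ρ[h/g](T))) ⋈[h=a] ρ[g/h](R)) → 4

== RESULT ==
h | g | a
1 | 5 | 1
1 | 5 | 1
1 | 5 | 1
5 | 1 | 5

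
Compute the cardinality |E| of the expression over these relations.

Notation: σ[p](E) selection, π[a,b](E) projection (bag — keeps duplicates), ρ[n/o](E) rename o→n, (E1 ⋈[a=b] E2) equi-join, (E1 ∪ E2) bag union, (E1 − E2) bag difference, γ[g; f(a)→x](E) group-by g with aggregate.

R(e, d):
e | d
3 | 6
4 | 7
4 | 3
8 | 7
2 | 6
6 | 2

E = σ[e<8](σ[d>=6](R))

Stepwise |·|:
  R → 6
  σ[d>=6](R) → 4
  σ[e<8](σ[d>=6](R)) → 3

|E| = 3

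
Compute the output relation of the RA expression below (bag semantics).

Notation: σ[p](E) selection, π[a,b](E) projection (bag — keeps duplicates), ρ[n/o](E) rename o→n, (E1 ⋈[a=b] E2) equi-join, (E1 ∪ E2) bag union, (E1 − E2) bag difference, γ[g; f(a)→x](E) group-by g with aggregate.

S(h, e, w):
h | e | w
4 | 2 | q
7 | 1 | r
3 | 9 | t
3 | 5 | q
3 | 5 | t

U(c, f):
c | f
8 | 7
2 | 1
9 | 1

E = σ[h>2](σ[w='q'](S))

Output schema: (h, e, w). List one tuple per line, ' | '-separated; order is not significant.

Subexpression sizes:
  S → 5
  σ[w='q'](S) → 2
  σ[h>2](σ[w='q'](S)) → 2

== RESULT ==
h | e | w
3 | 5 | q
4 | 2 | q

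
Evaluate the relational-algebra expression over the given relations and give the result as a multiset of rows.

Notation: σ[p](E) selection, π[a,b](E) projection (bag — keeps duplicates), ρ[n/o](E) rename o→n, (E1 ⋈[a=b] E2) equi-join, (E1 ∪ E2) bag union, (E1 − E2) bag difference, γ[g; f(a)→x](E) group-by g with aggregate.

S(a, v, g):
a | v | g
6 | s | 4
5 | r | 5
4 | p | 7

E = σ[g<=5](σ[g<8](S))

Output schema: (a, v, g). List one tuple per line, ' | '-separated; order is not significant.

Per-node cardinality:
  S → 3
  σ[g<8](S) → 3
  σ[g<=5](σ[g<8](S)) → 2

== RESULT ==
a | v | g
5 | r | 5
6 | s | 4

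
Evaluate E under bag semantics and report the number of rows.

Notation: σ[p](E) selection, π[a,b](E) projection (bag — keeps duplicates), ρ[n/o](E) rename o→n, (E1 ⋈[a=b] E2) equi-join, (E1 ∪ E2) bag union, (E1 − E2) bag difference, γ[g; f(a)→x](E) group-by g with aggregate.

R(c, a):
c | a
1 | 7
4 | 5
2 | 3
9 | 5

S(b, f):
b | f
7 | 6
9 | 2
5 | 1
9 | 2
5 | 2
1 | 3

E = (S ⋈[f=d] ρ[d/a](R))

Subexpression sizes:
  S → 6
  R → 4
  ρ[d/a](R) → 4
  (S ⋈[f=d] ρ[d/a](R)) → 1

|E| = 1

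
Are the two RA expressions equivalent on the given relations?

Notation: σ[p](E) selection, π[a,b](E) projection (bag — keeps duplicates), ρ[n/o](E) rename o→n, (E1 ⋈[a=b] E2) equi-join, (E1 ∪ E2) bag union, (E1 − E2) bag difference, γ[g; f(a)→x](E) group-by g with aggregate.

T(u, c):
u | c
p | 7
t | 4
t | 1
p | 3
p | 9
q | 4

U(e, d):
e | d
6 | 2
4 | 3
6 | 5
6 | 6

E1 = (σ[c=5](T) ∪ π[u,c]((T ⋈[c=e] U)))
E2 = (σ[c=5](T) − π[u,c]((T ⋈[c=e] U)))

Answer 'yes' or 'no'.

E1 stepwise |·|:
  T → 6
  σ[c=5](T) → 0
  T → 6
  U → 4
  (T ⋈[c=e] U) → 2
  π[u,c]((T ⋈[c=e] U)) → 2
  (σ[c=5](T) ∪ π[u,c]((T ⋈[c=e] U))) → 2
E2 stepwise |·|:
  T → 6
  σ[c=5](T) → 0
  T → 6
  U → 4
  (T ⋈[c=e] U) → 2
  π[u,c]((T ⋈[c=e] U)) → 2
  (σ[c=5](T) − π[u,c]((T ⋈[c=e] U))) → 0

E1 result:
u | c
q | 4
t | 4
E2 result:
u | c
(0 rows)
Witness: ('q', 4) appears 1× in E1 but 0× in E2.

no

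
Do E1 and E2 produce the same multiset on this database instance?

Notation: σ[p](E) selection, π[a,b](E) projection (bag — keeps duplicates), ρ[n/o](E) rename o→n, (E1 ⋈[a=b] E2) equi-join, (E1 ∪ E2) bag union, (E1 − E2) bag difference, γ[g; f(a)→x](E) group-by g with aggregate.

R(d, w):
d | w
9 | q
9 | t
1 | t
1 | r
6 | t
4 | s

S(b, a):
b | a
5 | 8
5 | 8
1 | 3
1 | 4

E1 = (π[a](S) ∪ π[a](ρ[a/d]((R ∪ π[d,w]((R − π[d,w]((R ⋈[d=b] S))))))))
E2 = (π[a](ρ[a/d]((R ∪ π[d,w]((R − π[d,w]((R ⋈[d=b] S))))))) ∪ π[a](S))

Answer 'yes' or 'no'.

E1 stepwise |·|:
  S → 4
  π[a](S) → 4
  R → 6
  R → 6
  R → 6
  S → 4
  (R ⋈[d=b] S) → 4
  π[d,w]((R ⋈[d=b] S)) → 4
  (R − π[d,w]((R ⋈[d=b] S))) → 4
  π[d,w]((R − π[d,w]((R ⋈[d=b] S)))) → 4
  (R ∪ π[d,w]((R − π[d,w]((R ⋈[d=b] S))))) → 10
  ρ[a/d]((R ∪ π[d,w]((R − π[d,w]((R ⋈[d=b] S)))))) → 10
  π[a](ρ[a/d]((R ∪ π[d,w]((R − π[d,w]((R ⋈[d=b] S))))))) → 10
  (π[a](S) ∪ π[a](ρ[a/d]((R ∪ π[d,w]((R − π[d,w]((R ⋈[d=b] S)))))))) → 14
E2 stepwise |·|:
  R → 6
  R → 6
  R → 6
  S → 4
  (R ⋈[d=b] S) → 4
  π[d,w]((R ⋈[d=b] S)) → 4
  (R − π[d,w]((R ⋈[d=b] S))) → 4
  π[d,w]((R − π[d,w]((R ⋈[d=b] S)))) → 4
  (R ∪ π[d,w]((R − π[d,w]((R ⋈[d=b] S))))) → 10
  ρ[a/d]((R ∪ π[d,w]((R − π[d,w]((R ⋈[d=b] S)))))) → 10
  π[a](ρ[a/d]((R ∪ π[d,w]((R − π[d,w]((R ⋈[d=b] S))))))) → 10
  S → 4
  π[a](S) → 4
  (π[a](ρ[a/d]((R ∪ π[d,w]((R − π[d,w]((R ⋈[d=b] S))))))) ∪ π[a](S)) → 14

E1 and E2 produce the same multiset:
a
1
1
3
4
4
4
6
6
8
8
9
9
9
9

yes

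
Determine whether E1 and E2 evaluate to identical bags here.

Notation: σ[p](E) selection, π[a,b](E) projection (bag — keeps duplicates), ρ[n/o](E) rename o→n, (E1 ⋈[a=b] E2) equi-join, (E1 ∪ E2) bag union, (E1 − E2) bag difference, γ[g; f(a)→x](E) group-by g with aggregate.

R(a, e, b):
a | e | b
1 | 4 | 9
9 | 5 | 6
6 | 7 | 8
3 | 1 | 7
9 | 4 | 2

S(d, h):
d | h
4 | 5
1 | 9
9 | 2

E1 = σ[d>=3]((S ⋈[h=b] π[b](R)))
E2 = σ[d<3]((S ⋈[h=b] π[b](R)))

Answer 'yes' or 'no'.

E1 per-node cardinality:
  S → 3
  R → 5
  π[b](R) → 5
  (S ⋈[h=b] π[b](R)) → 2
  σ[d>=3]((S ⋈[h=b] π[b](R))) → 1
E2 per-node cardinality:
  S → 3
  R → 5
  π[b](R) → 5
  (S ⋈[h=b] π[b](R)) → 2
  σ[d<3]((S ⋈[h=b] π[b](R))) → 1

E1 result:
d | h | b
9 | 2 | 2
E2 result:
d | h | b
1 | 9 | 9
Witness: (1, 9, 9) appears 0× in E1 but 1× in E2.

no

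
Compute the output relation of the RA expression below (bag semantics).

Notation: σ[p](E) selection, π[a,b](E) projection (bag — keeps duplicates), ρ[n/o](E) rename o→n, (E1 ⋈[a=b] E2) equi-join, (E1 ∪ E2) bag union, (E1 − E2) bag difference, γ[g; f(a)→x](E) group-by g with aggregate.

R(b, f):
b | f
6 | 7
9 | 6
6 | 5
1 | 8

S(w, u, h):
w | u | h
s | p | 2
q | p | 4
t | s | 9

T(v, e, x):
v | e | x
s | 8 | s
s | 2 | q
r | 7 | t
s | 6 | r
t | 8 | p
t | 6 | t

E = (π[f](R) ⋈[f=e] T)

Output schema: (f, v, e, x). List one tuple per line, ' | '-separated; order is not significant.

Per-node cardinality:
  R → 4
  π[f](R) → 4
  T → 6
  (π[f](R) ⋈[f=e] T) → 5

== RESULT ==
f | v | e | x
6 | s | 6 | r
6 | t | 6 | t
7 | r | 7 | t
8 | s | 8 | s
8 | t | 8 | p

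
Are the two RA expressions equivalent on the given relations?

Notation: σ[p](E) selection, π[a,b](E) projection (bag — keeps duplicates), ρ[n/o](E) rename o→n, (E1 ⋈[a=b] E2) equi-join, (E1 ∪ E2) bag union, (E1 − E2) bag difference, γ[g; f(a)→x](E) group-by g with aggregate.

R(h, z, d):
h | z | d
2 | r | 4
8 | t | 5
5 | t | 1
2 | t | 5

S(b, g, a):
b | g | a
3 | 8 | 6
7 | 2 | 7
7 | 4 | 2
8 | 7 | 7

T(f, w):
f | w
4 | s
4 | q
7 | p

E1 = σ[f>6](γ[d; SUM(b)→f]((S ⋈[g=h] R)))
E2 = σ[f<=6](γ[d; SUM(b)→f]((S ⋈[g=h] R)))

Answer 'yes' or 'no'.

E1 subexpression sizes:
  S → 4
  R → 4
  (S ⋈[g=h] R) → 3
  γ[d; SUM(b)→f]((S ⋈[g=h] R)) → 2
  σ[f>6](γ[d; SUM(b)→f]((S ⋈[g=h] R))) → 2
E2 subexpression sizes:
  S → 4
  R → 4
  (S ⋈[g=h] R) → 3
  γ[d; SUM(b)→f]((S ⋈[g=h] R)) → 2
  σ[f<=6](γ[d; SUM(b)→f]((S ⋈[g=h] R))) → 0

E1 result:
d | f
4 | 7
5 | 10
E2 result:
d | f
(0 rows)
Witness: (5, 10) appears 1× in E1 but 0× in E2.

no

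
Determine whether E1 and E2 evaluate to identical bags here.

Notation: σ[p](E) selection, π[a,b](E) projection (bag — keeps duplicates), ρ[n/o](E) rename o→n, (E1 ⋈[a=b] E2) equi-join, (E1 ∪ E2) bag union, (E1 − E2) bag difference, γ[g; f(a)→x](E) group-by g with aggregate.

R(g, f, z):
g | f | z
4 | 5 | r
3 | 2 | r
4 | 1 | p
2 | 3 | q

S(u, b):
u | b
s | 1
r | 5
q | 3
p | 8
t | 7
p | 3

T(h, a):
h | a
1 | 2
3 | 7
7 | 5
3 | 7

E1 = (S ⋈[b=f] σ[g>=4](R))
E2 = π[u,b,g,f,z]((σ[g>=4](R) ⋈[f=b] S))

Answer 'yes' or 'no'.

E1 stepwise |·|:
  S → 6
  R → 4
  σ[g>=4](R) → 2
  (S ⋈[b=f] σ[g>=4](R)) → 2
E2 stepwise |·|:
  R → 4
  σ[g>=4](R) → 2
  S → 6
  (σ[g>=4](R) ⋈[f=b] S) → 2
  π[u,b,g,f,z]((σ[g>=4](R) ⋈[f=b] S)) → 2

E1 and E2 produce the same multiset:
u | b | g | f | z
r | 5 | 4 | 5 | r
s | 1 | 4 | 1 | p

yes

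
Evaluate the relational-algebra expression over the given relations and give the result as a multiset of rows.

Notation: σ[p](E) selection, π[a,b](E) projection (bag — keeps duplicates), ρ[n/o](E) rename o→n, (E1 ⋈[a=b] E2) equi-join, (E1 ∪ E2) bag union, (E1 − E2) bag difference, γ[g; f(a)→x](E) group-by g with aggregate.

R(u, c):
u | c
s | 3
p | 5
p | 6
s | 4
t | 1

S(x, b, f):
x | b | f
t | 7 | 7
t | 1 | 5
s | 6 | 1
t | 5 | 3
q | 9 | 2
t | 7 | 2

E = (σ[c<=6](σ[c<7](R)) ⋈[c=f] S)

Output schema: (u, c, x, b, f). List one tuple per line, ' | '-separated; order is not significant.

Row counts bottom-up:
  R → 5
  σ[c<7](R) → 5
  σ[c<=6](σ[c<7](R)) → 5
  S → 6
  (σ[c<=6](σ[c<7](R)) ⋈[c=f] S) → 3

== RESULT ==
u | c | x | b | f
p | 5 | t | 1 | 5
s | 3 | t | 5 | 3
t | 1 | s | 6 | 1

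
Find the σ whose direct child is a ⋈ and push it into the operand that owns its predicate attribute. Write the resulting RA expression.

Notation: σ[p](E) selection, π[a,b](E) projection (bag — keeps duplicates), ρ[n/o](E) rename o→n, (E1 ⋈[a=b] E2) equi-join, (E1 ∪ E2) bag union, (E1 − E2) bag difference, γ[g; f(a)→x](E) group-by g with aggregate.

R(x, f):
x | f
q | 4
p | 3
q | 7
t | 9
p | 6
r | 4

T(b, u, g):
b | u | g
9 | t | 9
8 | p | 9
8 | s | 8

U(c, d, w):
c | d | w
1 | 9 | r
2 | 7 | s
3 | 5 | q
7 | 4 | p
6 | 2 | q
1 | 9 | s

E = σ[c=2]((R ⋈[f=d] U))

σ filters on c, owned by the right side.
E' = (R ⋈[f=d] σ[c=2](U))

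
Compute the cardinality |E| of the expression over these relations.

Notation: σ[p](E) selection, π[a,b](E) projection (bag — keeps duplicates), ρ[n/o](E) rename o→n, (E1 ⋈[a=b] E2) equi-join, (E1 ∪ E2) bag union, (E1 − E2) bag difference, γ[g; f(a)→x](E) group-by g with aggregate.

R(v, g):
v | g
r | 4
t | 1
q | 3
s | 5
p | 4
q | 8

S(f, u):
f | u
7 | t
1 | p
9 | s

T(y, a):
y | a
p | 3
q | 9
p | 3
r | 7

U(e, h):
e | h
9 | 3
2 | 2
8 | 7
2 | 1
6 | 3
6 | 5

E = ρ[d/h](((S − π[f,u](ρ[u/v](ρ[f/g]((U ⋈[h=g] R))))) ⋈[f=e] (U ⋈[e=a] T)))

Stepwise |·|:
  S → 3
  U → 6
  R → 6
  (U ⋈[h=g] R) → 4
  ρ[f/g]((U ⋈[h=g] R)) → 4
  ρ[u/v](ρ[f/g]((U ⋈[h=g] R))) → 4
  π[f,u](ρ[u/v](ρ[f/g]((U ⋈[h=g] R)))) → 4
  (S − π[f,u](ρ[u/v](ρ[f/g]((U ⋈[h=g] R))))) → 3
  U → 6
  T → 4
  (U ⋈[e=a] T) → 1
  ((S − π[f,u](ρ[u/v](ρ[f/g]((U ⋈[h=g] R))))) ⋈[f=e] (U ⋈[e=a] T)) → 1
  ρ[d/h](((S − π[f,u](ρ[u/v](ρ[f/g]((U ⋈[h=g] R))))) ⋈[f=e] (U ⋈[e=a] T))) → 1

|E| = 1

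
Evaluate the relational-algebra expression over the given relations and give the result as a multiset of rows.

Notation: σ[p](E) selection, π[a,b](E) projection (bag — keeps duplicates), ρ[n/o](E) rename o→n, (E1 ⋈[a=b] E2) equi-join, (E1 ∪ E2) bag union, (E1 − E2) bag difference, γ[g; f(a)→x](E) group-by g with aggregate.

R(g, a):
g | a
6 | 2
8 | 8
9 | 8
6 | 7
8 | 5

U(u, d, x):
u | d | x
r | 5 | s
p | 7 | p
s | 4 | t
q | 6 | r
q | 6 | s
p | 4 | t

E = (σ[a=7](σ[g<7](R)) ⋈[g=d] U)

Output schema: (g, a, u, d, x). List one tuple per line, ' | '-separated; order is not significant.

Stepwise |·|:
  R → 5
  σ[g<7](R) → 2
  σ[a=7](σ[g<7](R)) → 1
  U → 6
  (σ[a=7](σ[g<7](R)) ⋈[g=d] U) → 2

== RESULT ==
g | a | u | d | x
6 | 7 | q | 6 | r
6 | 7 | q | 6 | s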